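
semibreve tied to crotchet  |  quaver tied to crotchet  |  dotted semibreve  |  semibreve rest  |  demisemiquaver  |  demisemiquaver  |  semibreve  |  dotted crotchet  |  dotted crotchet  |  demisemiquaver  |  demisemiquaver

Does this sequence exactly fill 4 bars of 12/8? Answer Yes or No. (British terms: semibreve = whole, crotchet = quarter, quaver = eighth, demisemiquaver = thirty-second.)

Yes

One bar of 12/8 = 48 thirty-second notes, so 4 bars = 192.
Express everything in thirty-second notes: semibreve tied to crotchet (semibreve + crotchet) = 40; quaver tied to crotchet (quaver + crotchet) = 12; dotted semibreve = 48; semibreve rest = 32; demisemiquaver = 1; demisemiquaver = 1; semibreve = 32; dotted crotchet = 12; dotted crotchet = 12; demisemiquaver = 1; demisemiquaver = 1.
Adding: 40 + 12 + 48 + 32 + 1 + 1 + 32 + 12 + 12 + 1 + 1 = 192.
192 equals 192, so the answer is Yes.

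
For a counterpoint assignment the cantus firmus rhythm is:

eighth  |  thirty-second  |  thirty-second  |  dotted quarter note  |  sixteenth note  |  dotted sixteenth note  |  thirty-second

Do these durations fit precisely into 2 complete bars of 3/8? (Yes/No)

One bar of 3/8 = 12 thirty-second notes, so 2 bars = 24.
Working in thirty-second notes: eighth = 4; thirty-second = 1; thirty-second = 1; dotted quarter note = 12; sixteenth note = 2; dotted sixteenth note = 3; thirty-second = 1.
Sum: 4 + 1 + 1 + 12 + 2 + 3 + 1 = 24.
24 equals 24, so the answer is Yes.

Yes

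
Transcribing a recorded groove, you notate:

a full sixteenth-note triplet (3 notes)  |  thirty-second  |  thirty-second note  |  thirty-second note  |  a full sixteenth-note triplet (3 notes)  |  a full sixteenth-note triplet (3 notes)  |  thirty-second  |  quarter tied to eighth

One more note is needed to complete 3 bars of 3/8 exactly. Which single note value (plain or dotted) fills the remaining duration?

quarter note

3 bars of 3/8 = 36 thirty-second notes.
Working in thirty-second notes: a full sixteenth-note triplet (3 notes) (three triplet sixteenths span one eighth) = 4; thirty-second = 1; thirty-second note = 1; thirty-second note = 1; a full sixteenth-note triplet (3 notes) (three triplet sixteenths span one eighth) = 4; a full sixteenth-note triplet (3 notes) (three triplet sixteenths span one eighth) = 4; thirty-second = 1; quarter tied to eighth (quarter + eighth) = 12.
Adding: 4 + 1 + 1 + 1 + 4 + 4 + 1 + 12 = 28.
Remaining: 36 − 28 = 8 thirty-second notes, which is a quarter note.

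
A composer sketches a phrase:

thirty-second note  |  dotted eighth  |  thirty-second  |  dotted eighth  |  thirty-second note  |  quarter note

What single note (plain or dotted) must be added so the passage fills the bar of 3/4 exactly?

The bar of 3/4 = 24 thirty-second notes.
Convert each value to thirty-second notes: thirty-second note = 1; dotted eighth = 6; thirty-second = 1; dotted eighth = 6; thirty-second note = 1; quarter note = 8.
Total: 1 + 6 + 1 + 6 + 1 + 8 = 23.
Remaining: 24 − 23 = 1 thirty-second note, which is a thirty-second note.

thirty-second note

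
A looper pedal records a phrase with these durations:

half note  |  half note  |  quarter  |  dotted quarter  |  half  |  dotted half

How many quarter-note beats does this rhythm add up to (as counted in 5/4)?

One quarter-note beat = 2 eighth notes.
Each duration in eighth notes: half note = 4; half note = 4; quarter = 2; dotted quarter = 3; half = 4; dotted half = 6.
Altogether 4 + 4 + 2 + 3 + 4 + 6 = 23.
23 ÷ 2 = 11.5 beats.

11.5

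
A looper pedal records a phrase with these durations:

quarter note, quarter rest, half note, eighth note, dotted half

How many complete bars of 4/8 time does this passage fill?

3

One bar of 4/8 = 4 eighth notes.
In eighth notes: quarter note = 2; quarter rest = 2; half note = 4; eighth note = 1; dotted half = 6.
Adding: 2 + 2 + 4 + 1 + 6 = 15.
15 ÷ 4 = 3 complete bars with 3 left over.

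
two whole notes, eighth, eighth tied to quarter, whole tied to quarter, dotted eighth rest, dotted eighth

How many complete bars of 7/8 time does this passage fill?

4

One bar of 7/8 = 14 sixteenth notes.
Working in sixteenth notes: whole note = 16; whole note = 16; eighth = 2; eighth tied to quarter (eighth + quarter) = 6; whole tied to quarter (whole + quarter) = 20; dotted eighth rest = 3; dotted eighth = 3.
Altogether 16 + 16 + 2 + 6 + 20 + 3 + 3 = 66.
66 ÷ 14 = 4 complete bars with 10 left over.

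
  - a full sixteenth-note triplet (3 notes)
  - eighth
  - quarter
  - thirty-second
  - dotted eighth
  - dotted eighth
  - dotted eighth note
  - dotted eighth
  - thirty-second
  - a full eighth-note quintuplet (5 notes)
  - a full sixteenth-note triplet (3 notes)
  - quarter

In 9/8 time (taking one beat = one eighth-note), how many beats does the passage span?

17.5

One eighth-note beat = 4 thirty-second notes.
In thirty-second notes: a full sixteenth-note triplet (3 notes) (three triplet sixteenths span one eighth) = 4; eighth = 4; quarter = 8; thirty-second = 1; dotted eighth = 6; dotted eighth = 6; dotted eighth note = 6; dotted eighth = 6; thirty-second = 1; a full eighth-note quintuplet (5 notes) (five quintuplet eighths span one half) = 16; a full sixteenth-note triplet (3 notes) (three triplet sixteenths span one eighth) = 4; quarter = 8.
Altogether 4 + 4 + 8 + 1 + 6 + 6 + 6 + 6 + 1 + 16 + 4 + 8 = 70.
70 ÷ 4 = 17.5 beats.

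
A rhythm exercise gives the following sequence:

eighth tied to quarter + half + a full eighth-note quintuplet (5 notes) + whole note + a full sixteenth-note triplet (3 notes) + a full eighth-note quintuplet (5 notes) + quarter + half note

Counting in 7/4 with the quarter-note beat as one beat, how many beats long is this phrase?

15

One quarter-note beat = 2 eighth notes.
Convert each value to eighth notes: eighth tied to quarter (eighth + quarter) = 3; half = 4; a full eighth-note quintuplet (5 notes) (five quintuplet eighths span one half) = 4; whole note = 8; a full sixteenth-note triplet (3 notes) (three triplet sixteenths span one eighth) = 1; a full eighth-note quintuplet (5 notes) (five quintuplet eighths span one half) = 4; quarter = 2; half note = 4.
Altogether 3 + 4 + 4 + 8 + 1 + 4 + 2 + 4 = 30.
30 ÷ 2 = 15 beats.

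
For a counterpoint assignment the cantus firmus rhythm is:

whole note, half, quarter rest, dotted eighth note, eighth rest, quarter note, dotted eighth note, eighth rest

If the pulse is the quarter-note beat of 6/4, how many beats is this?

10.5

One quarter-note beat = 4 sixteenth notes.
In sixteenth notes: whole note = 16; half = 8; quarter rest = 4; dotted eighth note = 3; eighth rest = 2; quarter note = 4; dotted eighth note = 3; eighth rest = 2.
Total: 16 + 8 + 4 + 3 + 2 + 4 + 3 + 2 = 42.
42 ÷ 4 = 10.5 beats.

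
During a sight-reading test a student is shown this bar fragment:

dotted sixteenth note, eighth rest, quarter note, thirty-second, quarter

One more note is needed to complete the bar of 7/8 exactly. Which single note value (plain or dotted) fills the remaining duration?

The bar of 7/8 = 28 thirty-second notes.
Convert each value to thirty-second notes: dotted sixteenth note = 3; eighth rest = 4; quarter note = 8; thirty-second = 1; quarter = 8.
Altogether 3 + 4 + 8 + 1 + 8 = 24.
Remaining: 28 − 24 = 4 thirty-second notes, which is a eighth note.

eighth note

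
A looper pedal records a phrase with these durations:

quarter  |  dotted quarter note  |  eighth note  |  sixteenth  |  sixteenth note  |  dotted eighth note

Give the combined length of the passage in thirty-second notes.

34

Working in thirty-second notes: quarter = 8; dotted quarter note = 12; eighth note = 4; sixteenth = 2; sixteenth note = 2; dotted eighth note = 6.
Altogether 8 + 12 + 4 + 2 + 2 + 6 = 34 thirty-second notes.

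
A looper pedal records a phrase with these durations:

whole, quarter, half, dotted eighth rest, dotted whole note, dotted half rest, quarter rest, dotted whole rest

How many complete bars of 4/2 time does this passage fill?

2

One bar of 4/2 = 32 sixteenth notes.
In sixteenth notes: whole = 16; quarter = 4; half = 8; dotted eighth rest = 3; dotted whole note = 24; dotted half rest = 12; quarter rest = 4; dotted whole rest = 24.
Altogether 16 + 4 + 8 + 3 + 24 + 12 + 4 + 24 = 95.
95 ÷ 32 = 2 complete bars with 31 left over.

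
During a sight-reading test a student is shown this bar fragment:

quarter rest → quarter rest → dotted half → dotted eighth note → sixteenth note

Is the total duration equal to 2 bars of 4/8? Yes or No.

One bar of 4/8 = 8 sixteenth notes, so 2 bars = 16.
Each duration in sixteenth notes: quarter rest = 4; quarter rest = 4; dotted half = 12; dotted eighth note = 3; sixteenth note = 1.
Total: 4 + 4 + 12 + 3 + 1 = 24.
24 exceeds 16, so the answer is No.

No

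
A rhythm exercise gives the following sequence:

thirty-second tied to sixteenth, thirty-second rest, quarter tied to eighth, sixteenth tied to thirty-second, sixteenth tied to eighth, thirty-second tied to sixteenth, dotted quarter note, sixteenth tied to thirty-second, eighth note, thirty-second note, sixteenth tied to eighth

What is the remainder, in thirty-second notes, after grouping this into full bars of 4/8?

6

One bar of 4/8 = 16 thirty-second notes.
In thirty-second notes: thirty-second tied to sixteenth (thirty-second + sixteenth) = 3; thirty-second rest = 1; quarter tied to eighth (quarter + eighth) = 12; sixteenth tied to thirty-second (sixteenth + thirty-second) = 3; sixteenth tied to eighth (sixteenth + eighth) = 6; thirty-second tied to sixteenth (thirty-second + sixteenth) = 3; dotted quarter note = 12; sixteenth tied to thirty-second (sixteenth + thirty-second) = 3; eighth note = 4; thirty-second note = 1; sixteenth tied to eighth (sixteenth + eighth) = 6.
Adding: 3 + 1 + 12 + 3 + 6 + 3 + 12 + 3 + 4 + 1 + 6 = 54.
54 ÷ 16 = 3 complete bars with 6 thirty-second notes remaining.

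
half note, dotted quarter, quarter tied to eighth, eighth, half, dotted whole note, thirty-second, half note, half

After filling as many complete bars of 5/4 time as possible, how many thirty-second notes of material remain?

21

One bar of 5/4 = 40 thirty-second notes.
Express everything in thirty-second notes: half note = 16; dotted quarter = 12; quarter tied to eighth (quarter + eighth) = 12; eighth = 4; half = 16; dotted whole note = 48; thirty-second = 1; half note = 16; half = 16.
Adding: 16 + 12 + 12 + 4 + 16 + 48 + 1 + 16 + 16 = 141.
141 ÷ 40 = 3 complete bars with 21 thirty-second notes remaining.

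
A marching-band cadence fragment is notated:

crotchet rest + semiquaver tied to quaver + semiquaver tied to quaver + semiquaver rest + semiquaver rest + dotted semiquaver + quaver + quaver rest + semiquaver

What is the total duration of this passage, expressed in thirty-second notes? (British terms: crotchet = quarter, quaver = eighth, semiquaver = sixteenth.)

In thirty-second notes: crotchet rest = 8; semiquaver tied to quaver (semiquaver + quaver) = 6; semiquaver tied to quaver (semiquaver + quaver) = 6; semiquaver rest = 2; semiquaver rest = 2; dotted semiquaver = 3; quaver = 4; quaver rest = 4; semiquaver = 2.
Total: 8 + 6 + 6 + 2 + 2 + 3 + 4 + 4 + 2 = 37 thirty-second notes.

37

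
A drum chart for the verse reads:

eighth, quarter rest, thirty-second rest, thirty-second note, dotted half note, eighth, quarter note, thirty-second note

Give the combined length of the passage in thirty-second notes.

Convert each value to thirty-second notes: eighth = 4; quarter rest = 8; thirty-second rest = 1; thirty-second note = 1; dotted half note = 24; eighth = 4; quarter note = 8; thirty-second note = 1.
Total: 4 + 8 + 1 + 1 + 24 + 4 + 8 + 1 = 51 thirty-second notes.

51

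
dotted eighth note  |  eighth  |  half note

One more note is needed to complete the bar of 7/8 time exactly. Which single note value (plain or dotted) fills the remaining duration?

sixteenth note

The bar of 7/8 = 14 sixteenth notes.
Convert each value to sixteenth notes: dotted eighth note = 3; eighth = 2; half note = 8.
Sum: 3 + 2 + 8 = 13.
Remaining: 14 − 13 = 1 sixteenth note, which is a sixteenth note.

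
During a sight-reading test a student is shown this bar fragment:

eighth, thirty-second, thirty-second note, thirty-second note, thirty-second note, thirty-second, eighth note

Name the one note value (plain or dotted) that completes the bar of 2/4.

The bar of 2/4 = 16 thirty-second notes.
In thirty-second notes: eighth = 4; thirty-second = 1; thirty-second note = 1; thirty-second note = 1; thirty-second note = 1; thirty-second = 1; eighth note = 4.
Adding: 4 + 1 + 1 + 1 + 1 + 1 + 4 = 13.
Remaining: 16 − 13 = 3 thirty-second notes, which is a dotted sixteenth note.

dotted sixteenth note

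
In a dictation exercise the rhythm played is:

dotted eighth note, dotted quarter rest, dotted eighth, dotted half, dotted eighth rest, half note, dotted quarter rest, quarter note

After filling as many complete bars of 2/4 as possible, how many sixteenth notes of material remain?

One bar of 2/4 = 8 sixteenth notes.
Convert each value to sixteenth notes: dotted eighth note = 3; dotted quarter rest = 6; dotted eighth = 3; dotted half = 12; dotted eighth rest = 3; half note = 8; dotted quarter rest = 6; quarter note = 4.
Sum: 3 + 6 + 3 + 12 + 3 + 8 + 6 + 4 = 45.
45 ÷ 8 = 5 complete bars with 5 sixteenth notes remaining.

5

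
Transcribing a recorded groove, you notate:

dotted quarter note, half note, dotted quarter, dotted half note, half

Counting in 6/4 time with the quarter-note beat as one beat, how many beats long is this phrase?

One quarter-note beat = 2 eighth notes.
Working in eighth notes: dotted quarter note = 3; half note = 4; dotted quarter = 3; dotted half note = 6; half = 4.
Total: 3 + 4 + 3 + 6 + 4 = 20.
20 ÷ 2 = 10 beats.

10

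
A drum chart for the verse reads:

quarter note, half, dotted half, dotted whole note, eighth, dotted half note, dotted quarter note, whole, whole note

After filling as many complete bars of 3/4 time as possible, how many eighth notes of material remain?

One bar of 3/4 = 6 eighth notes.
Each duration in eighth notes: quarter note = 2; half = 4; dotted half = 6; dotted whole note = 12; eighth = 1; dotted half note = 6; dotted quarter note = 3; whole = 8; whole note = 8.
Total: 2 + 4 + 6 + 12 + 1 + 6 + 3 + 8 + 8 = 50.
50 ÷ 6 = 8 complete bars with 2 eighth notes remaining.

2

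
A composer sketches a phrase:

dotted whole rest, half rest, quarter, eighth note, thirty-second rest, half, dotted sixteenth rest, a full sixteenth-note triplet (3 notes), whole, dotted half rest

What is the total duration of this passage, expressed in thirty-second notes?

Each duration in thirty-second notes: dotted whole rest = 48; half rest = 16; quarter = 8; eighth note = 4; thirty-second rest = 1; half = 16; dotted sixteenth rest = 3; a full sixteenth-note triplet (3 notes) (three triplet sixteenths span one eighth) = 4; whole = 32; dotted half rest = 24.
Sum: 48 + 16 + 8 + 4 + 1 + 16 + 3 + 4 + 32 + 24 = 156 thirty-second notes.

156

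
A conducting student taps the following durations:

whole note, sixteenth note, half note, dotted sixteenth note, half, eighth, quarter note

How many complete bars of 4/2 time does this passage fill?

One bar of 4/2 = 64 thirty-second notes.
Each duration in thirty-second notes: whole note = 32; sixteenth note = 2; half note = 16; dotted sixteenth note = 3; half = 16; eighth = 4; quarter note = 8.
Adding: 32 + 2 + 16 + 3 + 16 + 4 + 8 = 81.
81 ÷ 64 = 1 complete bar with 17 left over.

1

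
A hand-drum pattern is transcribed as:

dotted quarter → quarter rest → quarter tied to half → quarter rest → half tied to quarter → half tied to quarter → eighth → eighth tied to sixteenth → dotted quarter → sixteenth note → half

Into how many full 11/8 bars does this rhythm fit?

3

One bar of 11/8 = 22 sixteenth notes.
In sixteenth notes: dotted quarter = 6; quarter rest = 4; quarter tied to half (quarter + half) = 12; quarter rest = 4; half tied to quarter (half + quarter) = 12; half tied to quarter (half + quarter) = 12; eighth = 2; eighth tied to sixteenth (eighth + sixteenth) = 3; dotted quarter = 6; sixteenth note = 1; half = 8.
Total: 6 + 4 + 12 + 4 + 12 + 12 + 2 + 3 + 6 + 1 + 8 = 70.
70 ÷ 22 = 3 complete bars with 4 left over.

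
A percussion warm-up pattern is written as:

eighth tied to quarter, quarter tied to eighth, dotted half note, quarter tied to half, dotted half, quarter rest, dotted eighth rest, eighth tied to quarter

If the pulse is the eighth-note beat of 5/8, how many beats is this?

30.5

One eighth-note beat = 2 sixteenth notes.
Each duration in sixteenth notes: eighth tied to quarter (eighth + quarter) = 6; quarter tied to eighth (quarter + eighth) = 6; dotted half note = 12; quarter tied to half (quarter + half) = 12; dotted half = 12; quarter rest = 4; dotted eighth rest = 3; eighth tied to quarter (eighth + quarter) = 6.
Sum: 6 + 6 + 12 + 12 + 12 + 4 + 3 + 6 = 61.
61 ÷ 2 = 30.5 beats.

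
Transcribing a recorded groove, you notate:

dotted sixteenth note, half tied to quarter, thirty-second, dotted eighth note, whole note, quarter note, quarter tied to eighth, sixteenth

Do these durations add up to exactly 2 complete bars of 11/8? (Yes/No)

One bar of 11/8 = 44 thirty-second notes, so 2 bars = 88.
Working in thirty-second notes: dotted sixteenth note = 3; half tied to quarter (half + quarter) = 24; thirty-second = 1; dotted eighth note = 6; whole note = 32; quarter note = 8; quarter tied to eighth (quarter + eighth) = 12; sixteenth = 2.
Altogether 3 + 24 + 1 + 6 + 32 + 8 + 12 + 2 = 88.
88 equals 88, so the answer is Yes.

Yes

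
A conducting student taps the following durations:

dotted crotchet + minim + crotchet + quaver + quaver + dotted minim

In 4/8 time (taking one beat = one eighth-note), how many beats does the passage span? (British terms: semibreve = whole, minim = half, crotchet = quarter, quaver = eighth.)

17

One eighth-note beat = 2 sixteenth notes.
Each duration in sixteenth notes: dotted crotchet = 6; minim = 8; crotchet = 4; quaver = 2; quaver = 2; dotted minim = 12.
Total: 6 + 8 + 4 + 2 + 2 + 12 = 34.
34 ÷ 2 = 17 beats.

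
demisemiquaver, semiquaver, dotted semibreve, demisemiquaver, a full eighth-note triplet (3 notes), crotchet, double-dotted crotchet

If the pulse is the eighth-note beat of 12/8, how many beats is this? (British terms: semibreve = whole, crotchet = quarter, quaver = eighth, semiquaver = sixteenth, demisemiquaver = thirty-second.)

20.5

One eighth-note beat = 4 thirty-second notes.
Convert each value to thirty-second notes: demisemiquaver = 1; semiquaver = 2; dotted semibreve = 48; demisemiquaver = 1; a full eighth-note triplet (3 notes) (three triplet eighths span one quarter) = 8; crotchet = 8; double-dotted crotchet = 14.
Total: 1 + 2 + 48 + 1 + 8 + 8 + 14 = 82.
82 ÷ 4 = 20.5 beats.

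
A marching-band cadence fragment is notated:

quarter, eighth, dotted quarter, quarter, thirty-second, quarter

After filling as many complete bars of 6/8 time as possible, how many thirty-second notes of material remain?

One bar of 6/8 = 24 thirty-second notes.
Express everything in thirty-second notes: quarter = 8; eighth = 4; dotted quarter = 12; quarter = 8; thirty-second = 1; quarter = 8.
Adding: 8 + 4 + 12 + 8 + 1 + 8 = 41.
41 ÷ 24 = 1 complete bar with 17 thirty-second notes remaining.

17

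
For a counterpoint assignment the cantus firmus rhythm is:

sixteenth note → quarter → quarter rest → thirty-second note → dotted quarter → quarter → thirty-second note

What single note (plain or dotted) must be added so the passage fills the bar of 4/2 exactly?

The bar of 4/2 = 64 thirty-second notes.
Each duration in thirty-second notes: sixteenth note = 2; quarter = 8; quarter rest = 8; thirty-second note = 1; dotted quarter = 12; quarter = 8; thirty-second note = 1.
Total: 2 + 8 + 8 + 1 + 12 + 8 + 1 = 40.
Remaining: 64 − 40 = 24 thirty-second notes, which is a dotted half note.

dotted half note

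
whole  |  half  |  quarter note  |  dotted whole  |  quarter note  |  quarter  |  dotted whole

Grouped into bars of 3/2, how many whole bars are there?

3

One bar of 3/2 = 6 quarter notes.
Express everything in quarter notes: whole = 4; half = 2; quarter note = 1; dotted whole = 6; quarter note = 1; quarter = 1; dotted whole = 6.
Sum: 4 + 2 + 1 + 6 + 1 + 1 + 6 = 21.
21 ÷ 6 = 3 complete bars with 3 left over.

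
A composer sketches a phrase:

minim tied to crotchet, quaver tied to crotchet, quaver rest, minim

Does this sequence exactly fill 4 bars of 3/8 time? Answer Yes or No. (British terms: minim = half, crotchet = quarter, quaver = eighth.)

No

One bar of 3/8 = 3 eighth notes, so 4 bars = 12.
Working in eighth notes: minim tied to crotchet (minim + crotchet) = 6; quaver tied to crotchet (quaver + crotchet) = 3; quaver rest = 1; minim = 4.
Sum: 6 + 3 + 1 + 4 = 14.
14 exceeds 12, so the answer is No.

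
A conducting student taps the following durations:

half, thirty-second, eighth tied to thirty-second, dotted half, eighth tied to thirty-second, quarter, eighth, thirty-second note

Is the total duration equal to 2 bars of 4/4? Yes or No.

Yes

One bar of 4/4 = 32 thirty-second notes, so 2 bars = 64.
In thirty-second notes: half = 16; thirty-second = 1; eighth tied to thirty-second (eighth + thirty-second) = 5; dotted half = 24; eighth tied to thirty-second (eighth + thirty-second) = 5; quarter = 8; eighth = 4; thirty-second note = 1.
Total: 16 + 1 + 5 + 24 + 5 + 8 + 4 + 1 = 64.
64 equals 64, so the answer is Yes.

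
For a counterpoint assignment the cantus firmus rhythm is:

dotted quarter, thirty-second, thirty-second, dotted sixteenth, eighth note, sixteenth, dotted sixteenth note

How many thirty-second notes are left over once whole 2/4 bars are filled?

10

One bar of 2/4 = 16 thirty-second notes.
Express everything in thirty-second notes: dotted quarter = 12; thirty-second = 1; thirty-second = 1; dotted sixteenth = 3; eighth note = 4; sixteenth = 2; dotted sixteenth note = 3.
Adding: 12 + 1 + 1 + 3 + 4 + 2 + 3 = 26.
26 ÷ 16 = 1 complete bar with 10 thirty-second notes remaining.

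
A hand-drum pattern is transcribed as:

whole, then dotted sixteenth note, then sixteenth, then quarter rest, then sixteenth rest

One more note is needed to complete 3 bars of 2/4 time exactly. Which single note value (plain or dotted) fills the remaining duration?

3 bars of 2/4 = 48 thirty-second notes.
Each duration in thirty-second notes: whole = 32; dotted sixteenth note = 3; sixteenth = 2; quarter rest = 8; sixteenth rest = 2.
Adding: 32 + 3 + 2 + 8 + 2 = 47.
Remaining: 48 − 47 = 1 thirty-second note, which is a thirty-second note.

thirty-second note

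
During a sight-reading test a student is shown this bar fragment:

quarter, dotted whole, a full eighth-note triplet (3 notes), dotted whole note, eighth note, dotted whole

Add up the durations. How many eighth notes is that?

Working in eighth notes: quarter = 2; dotted whole = 12; a full eighth-note triplet (3 notes) (three triplet eighths span one quarter) = 2; dotted whole note = 12; eighth note = 1; dotted whole = 12.
Adding: 2 + 12 + 2 + 12 + 1 + 12 = 41 eighth notes.

41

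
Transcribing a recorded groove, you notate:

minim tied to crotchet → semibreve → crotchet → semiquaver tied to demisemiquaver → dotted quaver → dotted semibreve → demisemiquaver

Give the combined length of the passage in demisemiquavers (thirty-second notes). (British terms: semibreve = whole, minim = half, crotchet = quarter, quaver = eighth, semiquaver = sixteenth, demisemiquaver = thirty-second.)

Working in thirty-second notes: minim tied to crotchet (minim + crotchet) = 24; semibreve = 32; crotchet = 8; semiquaver tied to demisemiquaver (semiquaver + demisemiquaver) = 3; dotted quaver = 6; dotted semibreve = 48; demisemiquaver = 1.
Adding: 24 + 32 + 8 + 3 + 6 + 48 + 1 = 122 thirty-second notes.

122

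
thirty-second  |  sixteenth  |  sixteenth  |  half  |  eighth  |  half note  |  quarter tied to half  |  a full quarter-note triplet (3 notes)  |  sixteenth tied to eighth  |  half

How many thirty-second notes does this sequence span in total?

Express everything in thirty-second notes: thirty-second = 1; sixteenth = 2; sixteenth = 2; half = 16; eighth = 4; half note = 16; quarter tied to half (quarter + half) = 24; a full quarter-note triplet (3 notes) (three triplet quarters span one half) = 16; sixteenth tied to eighth (sixteenth + eighth) = 6; half = 16.
Adding: 1 + 2 + 2 + 16 + 4 + 16 + 24 + 16 + 6 + 16 = 103 thirty-second notes.

103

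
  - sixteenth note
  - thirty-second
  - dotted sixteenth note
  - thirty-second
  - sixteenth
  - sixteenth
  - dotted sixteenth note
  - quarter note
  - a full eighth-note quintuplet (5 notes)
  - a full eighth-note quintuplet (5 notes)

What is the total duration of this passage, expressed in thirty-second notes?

Convert each value to thirty-second notes: sixteenth note = 2; thirty-second = 1; dotted sixteenth note = 3; thirty-second = 1; sixteenth = 2; sixteenth = 2; dotted sixteenth note = 3; quarter note = 8; a full eighth-note quintuplet (5 notes) (five quintuplet eighths span one half) = 16; a full eighth-note quintuplet (5 notes) (five quintuplet eighths span one half) = 16.
Sum: 2 + 1 + 3 + 1 + 2 + 2 + 3 + 8 + 16 + 16 = 54 thirty-second notes.

54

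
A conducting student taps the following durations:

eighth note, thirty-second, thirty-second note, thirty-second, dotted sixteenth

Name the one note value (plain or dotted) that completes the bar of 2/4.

The bar of 2/4 = 16 thirty-second notes.
Convert each value to thirty-second notes: eighth note = 4; thirty-second = 1; thirty-second note = 1; thirty-second = 1; dotted sixteenth = 3.
Total: 4 + 1 + 1 + 1 + 3 = 10.
Remaining: 16 − 10 = 6 thirty-second notes, which is a dotted eighth note.

dotted eighth note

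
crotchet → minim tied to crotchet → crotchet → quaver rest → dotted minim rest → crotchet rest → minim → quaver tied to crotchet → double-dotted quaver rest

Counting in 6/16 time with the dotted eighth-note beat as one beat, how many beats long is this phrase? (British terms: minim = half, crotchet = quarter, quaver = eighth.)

One dotted eighth-note beat = 6 thirty-second notes.
Each duration in thirty-second notes: crotchet = 8; minim tied to crotchet (minim + crotchet) = 24; crotchet = 8; quaver rest = 4; dotted minim rest = 24; crotchet rest = 8; minim = 16; quaver tied to crotchet (quaver + crotchet) = 12; double-dotted quaver rest = 7.
Total: 8 + 24 + 8 + 4 + 24 + 8 + 16 + 12 + 7 = 111.
111 ÷ 6 = 18.5 beats.

18.5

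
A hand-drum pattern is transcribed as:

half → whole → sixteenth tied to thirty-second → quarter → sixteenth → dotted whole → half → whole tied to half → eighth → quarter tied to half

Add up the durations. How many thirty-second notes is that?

Express everything in thirty-second notes: half = 16; whole = 32; sixteenth tied to thirty-second (sixteenth + thirty-second) = 3; quarter = 8; sixteenth = 2; dotted whole = 48; half = 16; whole tied to half (whole + half) = 48; eighth = 4; quarter tied to half (quarter + half) = 24.
Adding: 16 + 32 + 3 + 8 + 2 + 48 + 16 + 48 + 4 + 24 = 201 thirty-second notes.

201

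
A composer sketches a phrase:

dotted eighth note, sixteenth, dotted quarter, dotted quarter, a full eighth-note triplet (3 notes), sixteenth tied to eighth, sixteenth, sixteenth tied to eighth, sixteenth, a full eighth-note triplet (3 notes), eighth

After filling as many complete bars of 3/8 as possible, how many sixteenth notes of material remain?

One bar of 3/8 = 6 sixteenth notes.
Express everything in sixteenth notes: dotted eighth note = 3; sixteenth = 1; dotted quarter = 6; dotted quarter = 6; a full eighth-note triplet (3 notes) (three triplet eighths span one quarter) = 4; sixteenth tied to eighth (sixteenth + eighth) = 3; sixteenth = 1; sixteenth tied to eighth (sixteenth + eighth) = 3; sixteenth = 1; a full eighth-note triplet (3 notes) (three triplet eighths span one quarter) = 4; eighth = 2.
Adding: 3 + 1 + 6 + 6 + 4 + 3 + 1 + 3 + 1 + 4 + 2 = 34.
34 ÷ 6 = 5 complete bars with 4 sixteenth notes remaining.

4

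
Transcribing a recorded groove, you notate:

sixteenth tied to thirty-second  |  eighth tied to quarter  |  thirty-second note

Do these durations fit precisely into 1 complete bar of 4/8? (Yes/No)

One bar of 4/8 = 16 thirty-second notes.
Convert each value to thirty-second notes: sixteenth tied to thirty-second (sixteenth + thirty-second) = 3; eighth tied to quarter (eighth + quarter) = 12; thirty-second note = 1.
Altogether 3 + 12 + 1 = 16.
16 equals 16, so the answer is Yes.

Yes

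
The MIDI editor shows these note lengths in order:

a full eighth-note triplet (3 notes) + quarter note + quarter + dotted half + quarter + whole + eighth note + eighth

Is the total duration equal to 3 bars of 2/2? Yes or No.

One bar of 2/2 = 8 eighth notes, so 3 bars = 24.
Express everything in eighth notes: a full eighth-note triplet (3 notes) (three triplet eighths span one quarter) = 2; quarter note = 2; quarter = 2; dotted half = 6; quarter = 2; whole = 8; eighth note = 1; eighth = 1.
Total: 2 + 2 + 2 + 6 + 2 + 8 + 1 + 1 = 24.
24 equals 24, so the answer is Yes.

Yes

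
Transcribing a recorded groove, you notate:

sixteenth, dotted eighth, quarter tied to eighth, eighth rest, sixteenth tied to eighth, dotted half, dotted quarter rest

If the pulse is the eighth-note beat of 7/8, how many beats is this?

One eighth-note beat = 2 sixteenth notes.
Each duration in sixteenth notes: sixteenth = 1; dotted eighth = 3; quarter tied to eighth (quarter + eighth) = 6; eighth rest = 2; sixteenth tied to eighth (sixteenth + eighth) = 3; dotted half = 12; dotted quarter rest = 6.
Altogether 1 + 3 + 6 + 2 + 3 + 12 + 6 = 33.
33 ÷ 2 = 16.5 beats.

16.5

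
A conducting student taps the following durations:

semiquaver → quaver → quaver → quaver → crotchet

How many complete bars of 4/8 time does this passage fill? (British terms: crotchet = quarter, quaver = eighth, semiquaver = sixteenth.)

One bar of 4/8 = 8 sixteenth notes.
Working in sixteenth notes: semiquaver = 1; quaver = 2; quaver = 2; quaver = 2; crotchet = 4.
Sum: 1 + 2 + 2 + 2 + 4 = 11.
11 ÷ 8 = 1 complete bar with 3 left over.

1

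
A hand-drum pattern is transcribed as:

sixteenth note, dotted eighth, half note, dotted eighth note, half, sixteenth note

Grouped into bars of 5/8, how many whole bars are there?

2

One bar of 5/8 = 10 sixteenth notes.
Working in sixteenth notes: sixteenth note = 1; dotted eighth = 3; half note = 8; dotted eighth note = 3; half = 8; sixteenth note = 1.
Total: 1 + 3 + 8 + 3 + 8 + 1 = 24.
24 ÷ 10 = 2 complete bars with 4 left over.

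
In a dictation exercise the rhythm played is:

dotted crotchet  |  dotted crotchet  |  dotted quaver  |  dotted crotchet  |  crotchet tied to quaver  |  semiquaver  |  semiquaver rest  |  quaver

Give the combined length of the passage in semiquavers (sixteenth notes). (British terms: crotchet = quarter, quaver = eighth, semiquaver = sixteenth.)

Express everything in sixteenth notes: dotted crotchet = 6; dotted crotchet = 6; dotted quaver = 3; dotted crotchet = 6; crotchet tied to quaver (crotchet + quaver) = 6; semiquaver = 1; semiquaver rest = 1; quaver = 2.
Altogether 6 + 6 + 3 + 6 + 6 + 1 + 1 + 2 = 31 sixteenth notes.

31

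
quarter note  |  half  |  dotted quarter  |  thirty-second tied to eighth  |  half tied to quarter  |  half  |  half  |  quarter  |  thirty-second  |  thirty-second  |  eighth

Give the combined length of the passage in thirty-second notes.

Convert each value to thirty-second notes: quarter note = 8; half = 16; dotted quarter = 12; thirty-second tied to eighth (thirty-second + eighth) = 5; half tied to quarter (half + quarter) = 24; half = 16; half = 16; quarter = 8; thirty-second = 1; thirty-second = 1; eighth = 4.
Adding: 8 + 16 + 12 + 5 + 24 + 16 + 16 + 8 + 1 + 1 + 4 = 111 thirty-second notes.

111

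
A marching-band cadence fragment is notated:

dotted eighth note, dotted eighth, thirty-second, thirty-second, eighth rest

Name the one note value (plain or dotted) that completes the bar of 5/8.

The bar of 5/8 = 20 thirty-second notes.
Express everything in thirty-second notes: dotted eighth note = 6; dotted eighth = 6; thirty-second = 1; thirty-second = 1; eighth rest = 4.
Sum: 6 + 6 + 1 + 1 + 4 = 18.
Remaining: 20 − 18 = 2 thirty-second notes, which is a sixteenth note.

sixteenth note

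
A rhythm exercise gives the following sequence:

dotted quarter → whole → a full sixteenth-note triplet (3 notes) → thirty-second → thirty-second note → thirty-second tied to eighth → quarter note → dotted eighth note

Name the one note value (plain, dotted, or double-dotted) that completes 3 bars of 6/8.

3 bars of 6/8 = 72 thirty-second notes.
Each duration in thirty-second notes: dotted quarter = 12; whole = 32; a full sixteenth-note triplet (3 notes) (three triplet sixteenths span one eighth) = 4; thirty-second = 1; thirty-second note = 1; thirty-second tied to eighth (thirty-second + eighth) = 5; quarter note = 8; dotted eighth note = 6.
Total: 12 + 32 + 4 + 1 + 1 + 5 + 8 + 6 = 69.
Remaining: 72 − 69 = 3 thirty-second notes, which is a dotted sixteenth note.

dotted sixteenth note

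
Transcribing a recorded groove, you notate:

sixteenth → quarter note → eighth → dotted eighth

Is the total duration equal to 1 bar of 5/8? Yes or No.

Yes

One bar of 5/8 = 10 sixteenth notes.
In sixteenth notes: sixteenth = 1; quarter note = 4; eighth = 2; dotted eighth = 3.
Total: 1 + 4 + 2 + 3 = 10.
10 equals 10, so the answer is Yes.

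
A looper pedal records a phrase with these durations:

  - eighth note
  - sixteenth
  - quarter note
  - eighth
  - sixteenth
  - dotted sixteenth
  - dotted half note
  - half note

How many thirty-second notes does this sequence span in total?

Working in thirty-second notes: eighth note = 4; sixteenth = 2; quarter note = 8; eighth = 4; sixteenth = 2; dotted sixteenth = 3; dotted half note = 24; half note = 16.
Sum: 4 + 2 + 8 + 4 + 2 + 3 + 24 + 16 = 63 thirty-second notes.

63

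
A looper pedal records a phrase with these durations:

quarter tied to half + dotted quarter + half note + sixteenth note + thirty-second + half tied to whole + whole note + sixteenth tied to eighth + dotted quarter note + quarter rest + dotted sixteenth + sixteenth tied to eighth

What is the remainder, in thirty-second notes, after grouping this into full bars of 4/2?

42

One bar of 4/2 = 64 thirty-second notes.
Each duration in thirty-second notes: quarter tied to half (quarter + half) = 24; dotted quarter = 12; half note = 16; sixteenth note = 2; thirty-second = 1; half tied to whole (half + whole) = 48; whole note = 32; sixteenth tied to eighth (sixteenth + eighth) = 6; dotted quarter note = 12; quarter rest = 8; dotted sixteenth = 3; sixteenth tied to eighth (sixteenth + eighth) = 6.
Altogether 24 + 12 + 16 + 2 + 1 + 48 + 32 + 6 + 12 + 8 + 3 + 6 = 170.
170 ÷ 64 = 2 complete bars with 42 thirty-second notes remaining.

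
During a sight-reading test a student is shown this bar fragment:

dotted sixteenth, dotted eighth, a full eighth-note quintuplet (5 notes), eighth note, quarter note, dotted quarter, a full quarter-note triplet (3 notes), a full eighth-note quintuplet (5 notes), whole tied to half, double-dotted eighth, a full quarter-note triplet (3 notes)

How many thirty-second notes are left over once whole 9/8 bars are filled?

One bar of 9/8 = 36 thirty-second notes.
Convert each value to thirty-second notes: dotted sixteenth = 3; dotted eighth = 6; a full eighth-note quintuplet (5 notes) (five quintuplet eighths span one half) = 16; eighth note = 4; quarter note = 8; dotted quarter = 12; a full quarter-note triplet (3 notes) (three triplet quarters span one half) = 16; a full eighth-note quintuplet (5 notes) (five quintuplet eighths span one half) = 16; whole tied to half (whole + half) = 48; double-dotted eighth = 7; a full quarter-note triplet (3 notes) (three triplet quarters span one half) = 16.
Adding: 3 + 6 + 16 + 4 + 8 + 12 + 16 + 16 + 48 + 7 + 16 = 152.
152 ÷ 36 = 4 complete bars with 8 thirty-second notes remaining.

8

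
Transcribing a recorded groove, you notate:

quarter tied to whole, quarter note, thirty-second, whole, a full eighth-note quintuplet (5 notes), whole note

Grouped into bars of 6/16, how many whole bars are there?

10

One bar of 6/16 = 12 thirty-second notes.
In thirty-second notes: quarter tied to whole (quarter + whole) = 40; quarter note = 8; thirty-second = 1; whole = 32; a full eighth-note quintuplet (5 notes) (five quintuplet eighths span one half) = 16; whole note = 32.
Altogether 40 + 8 + 1 + 32 + 16 + 32 = 129.
129 ÷ 12 = 10 complete bars with 9 left over.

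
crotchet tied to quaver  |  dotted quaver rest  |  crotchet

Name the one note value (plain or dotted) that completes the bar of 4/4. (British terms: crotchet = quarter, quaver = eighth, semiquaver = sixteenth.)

dotted eighth note

The bar of 4/4 = 16 sixteenth notes.
Working in sixteenth notes: crotchet tied to quaver (crotchet + quaver) = 6; dotted quaver rest = 3; crotchet = 4.
Total: 6 + 3 + 4 = 13.
Remaining: 16 − 13 = 3 sixteenth notes, which is a dotted eighth note.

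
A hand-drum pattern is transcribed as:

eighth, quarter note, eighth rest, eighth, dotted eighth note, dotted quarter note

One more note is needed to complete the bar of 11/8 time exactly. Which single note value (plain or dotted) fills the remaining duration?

The bar of 11/8 = 22 sixteenth notes.
Express everything in sixteenth notes: eighth = 2; quarter note = 4; eighth rest = 2; eighth = 2; dotted eighth note = 3; dotted quarter note = 6.
Adding: 2 + 4 + 2 + 2 + 3 + 6 = 19.
Remaining: 22 − 19 = 3 sixteenth notes, which is a dotted eighth note.

dotted eighth note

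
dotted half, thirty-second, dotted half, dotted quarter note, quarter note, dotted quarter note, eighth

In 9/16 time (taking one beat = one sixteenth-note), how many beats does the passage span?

42.5

One sixteenth-note beat = 2 thirty-second notes.
Each duration in thirty-second notes: dotted half = 24; thirty-second = 1; dotted half = 24; dotted quarter note = 12; quarter note = 8; dotted quarter note = 12; eighth = 4.
Sum: 24 + 1 + 24 + 12 + 8 + 12 + 4 = 85.
85 ÷ 2 = 42.5 beats.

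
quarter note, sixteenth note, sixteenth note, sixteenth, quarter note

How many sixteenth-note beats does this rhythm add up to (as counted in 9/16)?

11

One sixteenth-note beat = 2 thirty-second notes.
Each duration in thirty-second notes: quarter note = 8; sixteenth note = 2; sixteenth note = 2; sixteenth = 2; quarter note = 8.
Altogether 8 + 2 + 2 + 2 + 8 = 22.
22 ÷ 2 = 11 beats.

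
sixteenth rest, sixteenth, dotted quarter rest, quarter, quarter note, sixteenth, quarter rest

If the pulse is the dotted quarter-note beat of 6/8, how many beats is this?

3.5

One dotted quarter-note beat = 6 sixteenth notes.
Express everything in sixteenth notes: sixteenth rest = 1; sixteenth = 1; dotted quarter rest = 6; quarter = 4; quarter note = 4; sixteenth = 1; quarter rest = 4.
Altogether 1 + 1 + 6 + 4 + 4 + 1 + 4 = 21.
21 ÷ 6 = 3.5 beats.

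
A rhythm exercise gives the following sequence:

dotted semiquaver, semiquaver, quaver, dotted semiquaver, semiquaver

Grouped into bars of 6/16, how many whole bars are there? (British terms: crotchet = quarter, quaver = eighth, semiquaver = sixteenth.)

One bar of 6/16 = 12 thirty-second notes.
Convert each value to thirty-second notes: dotted semiquaver = 3; semiquaver = 2; quaver = 4; dotted semiquaver = 3; semiquaver = 2.
Sum: 3 + 2 + 4 + 3 + 2 = 14.
14 ÷ 12 = 1 complete bar with 2 left over.

1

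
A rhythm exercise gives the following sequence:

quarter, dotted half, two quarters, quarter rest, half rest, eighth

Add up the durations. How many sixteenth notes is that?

In sixteenth notes: quarter = 4; dotted half = 12; quarter = 4; quarter = 4; quarter rest = 4; half rest = 8; eighth = 2.
Sum: 4 + 12 + 4 + 4 + 4 + 8 + 2 = 38 sixteenth notes.

38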